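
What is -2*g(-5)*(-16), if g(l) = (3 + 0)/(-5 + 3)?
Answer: -48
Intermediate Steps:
g(l) = -3/2 (g(l) = 3/(-2) = 3*(-½) = -3/2)
-2*g(-5)*(-16) = -2*(-3/2)*(-16) = 3*(-16) = -48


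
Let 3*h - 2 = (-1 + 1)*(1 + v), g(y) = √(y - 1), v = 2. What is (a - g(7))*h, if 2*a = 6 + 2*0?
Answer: 2 - 2*√6/3 ≈ 0.36701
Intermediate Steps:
g(y) = √(-1 + y)
h = ⅔ (h = ⅔ + ((-1 + 1)*(1 + 2))/3 = ⅔ + (0*3)/3 = ⅔ + (⅓)*0 = ⅔ + 0 = ⅔ ≈ 0.66667)
a = 3 (a = (6 + 2*0)/2 = (6 + 0)/2 = (½)*6 = 3)
(a - g(7))*h = (3 - √(-1 + 7))*(⅔) = (3 - √6)*(⅔) = 2 - 2*√6/3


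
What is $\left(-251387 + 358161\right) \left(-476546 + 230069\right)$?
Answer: $-26317335198$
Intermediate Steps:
$\left(-251387 + 358161\right) \left(-476546 + 230069\right) = 106774 \left(-246477\right) = -26317335198$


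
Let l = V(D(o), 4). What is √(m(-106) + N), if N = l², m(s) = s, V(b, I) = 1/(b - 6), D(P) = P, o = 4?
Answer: 3*I*√47/2 ≈ 10.283*I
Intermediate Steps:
V(b, I) = 1/(-6 + b)
l = -½ (l = 1/(-6 + 4) = 1/(-2) = -½ ≈ -0.50000)
N = ¼ (N = (-½)² = ¼ ≈ 0.25000)
√(m(-106) + N) = √(-106 + ¼) = √(-423/4) = 3*I*√47/2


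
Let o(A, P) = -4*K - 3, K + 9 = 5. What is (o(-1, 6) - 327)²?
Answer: 98596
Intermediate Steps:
K = -4 (K = -9 + 5 = -4)
o(A, P) = 13 (o(A, P) = -4*(-4) - 3 = 16 - 3 = 13)
(o(-1, 6) - 327)² = (13 - 327)² = (-314)² = 98596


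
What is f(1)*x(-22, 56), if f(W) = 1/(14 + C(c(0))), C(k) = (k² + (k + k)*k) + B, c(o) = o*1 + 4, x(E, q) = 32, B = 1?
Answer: 32/63 ≈ 0.50794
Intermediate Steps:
c(o) = 4 + o (c(o) = o + 4 = 4 + o)
C(k) = 1 + 3*k² (C(k) = (k² + (k + k)*k) + 1 = (k² + (2*k)*k) + 1 = (k² + 2*k²) + 1 = 3*k² + 1 = 1 + 3*k²)
f(W) = 1/63 (f(W) = 1/(14 + (1 + 3*(4 + 0)²)) = 1/(14 + (1 + 3*4²)) = 1/(14 + (1 + 3*16)) = 1/(14 + (1 + 48)) = 1/(14 + 49) = 1/63)
f(1)*x(-22, 56) = (1/63)*32 = 32/63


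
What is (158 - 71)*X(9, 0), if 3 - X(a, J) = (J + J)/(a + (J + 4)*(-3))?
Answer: 261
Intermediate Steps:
X(a, J) = 3 - 2*J/(-12 + a - 3*J) (X(a, J) = 3 - (J + J)/(a + (J + 4)*(-3)) = 3 - 2*J/(a + (4 + J)*(-3)) = 3 - 2*J/(a + (-12 - 3*J)) = 3 - 2*J/(-12 + a - 3*J))
(158 - 71)*X(9, 0) = (158 - 71)*((36 - 3*9 + 11*0)/(12 - 1*9 + 3*0)) = 87*((36 - 27 + 0)/(12 - 9 + 0)) = 87*(9/3) = 87*((⅓)*9) = 87*3 = 261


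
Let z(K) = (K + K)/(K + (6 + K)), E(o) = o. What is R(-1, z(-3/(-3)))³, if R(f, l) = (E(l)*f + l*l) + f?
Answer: -6859/4096 ≈ -1.6746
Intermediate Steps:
z(K) = 2*K/(6 + 2*K) (z(K) = (2*K)/(6 + 2*K) = 2*K/(6 + 2*K))
R(f, l) = f + l² + f*l (R(f, l) = (l*f + l*l) + f = (f*l + l²) + f = (l² + f*l) + f = f + l² + f*l)
R(-1, z(-3/(-3)))³ = (-1 + ((-3/(-3))/(3 - 3/(-3)))² - (-3/(-3))/(3 - 3/(-3)))³ = (-1 + ((-3*(-⅓))/(3 - 3*(-⅓)))² - (-3*(-⅓))/(3 - 3*(-⅓)))³ = (-1 + (1/(3 + 1))² - 1/(3 + 1))³ = (-1 + (1/4)² - 1/4)³ = (-1 + (1*(¼))² - 1/4)³ = (-1 + (¼)² - 1*¼)³ = (-1 + 1/16 - ¼)³ = (-19/16)³ = -6859/4096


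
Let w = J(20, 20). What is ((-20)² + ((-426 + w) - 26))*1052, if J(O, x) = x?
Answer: -33664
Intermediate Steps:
w = 20
((-20)² + ((-426 + w) - 26))*1052 = ((-20)² + ((-426 + 20) - 26))*1052 = (400 + (-406 - 26))*1052 = (400 - 432)*1052 = -32*1052 = -33664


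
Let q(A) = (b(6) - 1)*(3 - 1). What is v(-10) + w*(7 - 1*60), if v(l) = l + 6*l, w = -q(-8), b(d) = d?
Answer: 460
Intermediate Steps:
q(A) = 10 (q(A) = (6 - 1)*(3 - 1) = 5*2 = 10)
w = -10 (w = -1*10 = -10)
v(l) = 7*l
v(-10) + w*(7 - 1*60) = 7*(-10) - 10*(7 - 1*60) = -70 - 10*(7 - 60) = -70 - 10*(-53) = -70 + 530 = 460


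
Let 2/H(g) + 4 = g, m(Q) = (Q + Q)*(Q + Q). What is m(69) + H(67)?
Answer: 1199774/63 ≈ 19044.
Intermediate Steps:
m(Q) = 4*Q**2 (m(Q) = (2*Q)*(2*Q) = 4*Q**2)
H(g) = 2/(-4 + g)
m(69) + H(67) = 4*69**2 + 2/(-4 + 67) = 4*4761 + 2/63 = 19044 + 2*(1/63) = 19044 + 2/63 = 1199774/63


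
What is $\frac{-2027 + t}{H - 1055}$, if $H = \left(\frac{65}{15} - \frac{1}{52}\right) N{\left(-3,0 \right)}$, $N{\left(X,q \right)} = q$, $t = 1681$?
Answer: $\frac{346}{1055} \approx 0.32796$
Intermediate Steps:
$H = 0$ ($H = \left(\frac{65}{15} - \frac{1}{52}\right) 0 = \left(65 \cdot \frac{1}{15} - \frac{1}{52}\right) 0 = \left(\frac{13}{3} - \frac{1}{52}\right) 0 = \frac{673}{156} \cdot 0 = 0$)
$\frac{-2027 + t}{H - 1055} = \frac{-2027 + 1681}{0 - 1055} = - \frac{346}{-1055} = \left(-346\right) \left(- \frac{1}{1055}\right) = \frac{346}{1055}$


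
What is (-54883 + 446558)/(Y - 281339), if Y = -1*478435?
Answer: -391675/759774 ≈ -0.51552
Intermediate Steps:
Y = -478435
(-54883 + 446558)/(Y - 281339) = (-54883 + 446558)/(-478435 - 281339) = 391675/(-759774) = 391675*(-1/759774) = -391675/759774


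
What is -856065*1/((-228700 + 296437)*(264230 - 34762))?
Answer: -285355/5181157972 ≈ -5.5076e-5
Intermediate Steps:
-856065*1/((-228700 + 296437)*(264230 - 34762)) = -856065/(229468*67737) = -856065/15543473916 = -856065*1/15543473916 = -285355/5181157972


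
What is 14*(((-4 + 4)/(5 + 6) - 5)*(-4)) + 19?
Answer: 299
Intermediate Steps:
14*(((-4 + 4)/(5 + 6) - 5)*(-4)) + 19 = 14*((0/11 - 5)*(-4)) + 19 = 14*((0*(1/11) - 5)*(-4)) + 19 = 14*((0 - 5)*(-4)) + 19 = 14*(-5*(-4)) + 19 = 14*20 + 19 = 280 + 19 = 299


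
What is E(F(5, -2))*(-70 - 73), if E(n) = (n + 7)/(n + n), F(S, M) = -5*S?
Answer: -1287/25 ≈ -51.480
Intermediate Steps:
E(n) = (7 + n)/(2*n) (E(n) = (7 + n)/((2*n)) = (7 + n)*(1/(2*n)) = (7 + n)/(2*n))
E(F(5, -2))*(-70 - 73) = ((7 - 5*5)/(2*((-5*5))))*(-70 - 73) = ((½)*(7 - 25)/(-25))*(-143) = ((½)*(-1/25)*(-18))*(-143) = (9/25)*(-143) = -1287/25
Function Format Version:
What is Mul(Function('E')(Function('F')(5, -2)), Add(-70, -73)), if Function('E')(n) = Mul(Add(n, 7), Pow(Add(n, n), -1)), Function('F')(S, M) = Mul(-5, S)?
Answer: Rational(-1287, 25) ≈ -51.480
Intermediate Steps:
Function('E')(n) = Mul(Rational(1, 2), Pow(n, -1), Add(7, n)) (Function('E')(n) = Mul(Add(7, n), Pow(Mul(2, n), -1)) = Mul(Add(7, n), Mul(Rational(1, 2), Pow(n, -1))) = Mul(Rational(1, 2), Pow(n, -1), Add(7, n)))
Mul(Function('E')(Function('F')(5, -2)), Add(-70, -73)) = Mul(Mul(Rational(1, 2), Pow(Mul(-5, 5), -1), Add(7, Mul(-5, 5))), Add(-70, -73)) = Mul(Mul(Rational(1, 2), Pow(-25, -1), Add(7, -25)), -143) = Mul(Mul(Rational(1, 2), Rational(-1, 25), -18), -143) = Mul(Rational(9, 25), -143) = Rational(-1287, 25)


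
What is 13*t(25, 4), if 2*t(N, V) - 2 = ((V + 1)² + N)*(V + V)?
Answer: 2613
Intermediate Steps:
t(N, V) = 1 + V*(N + (1 + V)²) (t(N, V) = 1 + (((V + 1)² + N)*(V + V))/2 = 1 + (((1 + V)² + N)*(2*V))/2 = 1 + ((N + (1 + V)²)*(2*V))/2 = 1 + (2*V*(N + (1 + V)²))/2 = 1 + V*(N + (1 + V)²))
13*t(25, 4) = 13*(1 + 25*4 + 4*(1 + 4)²) = 13*(1 + 100 + 4*5²) = 13*(1 + 100 + 4*25) = 13*(1 + 100 + 100) = 13*201 = 2613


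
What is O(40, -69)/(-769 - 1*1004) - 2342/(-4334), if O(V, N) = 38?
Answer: 10121/19503 ≈ 0.51895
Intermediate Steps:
O(40, -69)/(-769 - 1*1004) - 2342/(-4334) = 38/(-769 - 1*1004) - 2342/(-4334) = 38/(-769 - 1004) - 2342*(-1/4334) = 38/(-1773) + 1171/2167 = 38*(-1/1773) + 1171/2167 = -38/1773 + 1171/2167 = 10121/19503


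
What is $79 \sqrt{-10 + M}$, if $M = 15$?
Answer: $79 \sqrt{5} \approx 176.65$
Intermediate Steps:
$79 \sqrt{-10 + M} = 79 \sqrt{-10 + 15} = 79 \sqrt{5}$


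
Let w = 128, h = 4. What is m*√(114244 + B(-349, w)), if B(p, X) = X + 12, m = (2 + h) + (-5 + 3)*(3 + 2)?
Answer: -16*√7149 ≈ -1352.8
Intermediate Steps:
m = -4 (m = (2 + 4) + (-5 + 3)*(3 + 2) = 6 - 2*5 = 6 - 10 = -4)
B(p, X) = 12 + X
m*√(114244 + B(-349, w)) = -4*√(114244 + (12 + 128)) = -4*√(114244 + 140) = -16*√7149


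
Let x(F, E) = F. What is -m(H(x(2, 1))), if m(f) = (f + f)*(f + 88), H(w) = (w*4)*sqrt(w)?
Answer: -256 - 1408*sqrt(2) ≈ -2247.2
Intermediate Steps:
H(w) = 4*w**(3/2) (H(w) = (4*w)*sqrt(w) = 4*w**(3/2))
m(f) = 2*f*(88 + f) (m(f) = (2*f)*(88 + f) = 2*f*(88 + f))
-m(H(x(2, 1))) = -2*4*2**(3/2)*(88 + 4*2**(3/2)) = -2*4*(2*sqrt(2))*(88 + 4*(2*sqrt(2))) = -2*8*sqrt(2)*(88 + 8*sqrt(2)) = -16*sqrt(2)*(88 + 8*sqrt(2))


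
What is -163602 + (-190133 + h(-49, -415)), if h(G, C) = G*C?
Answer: -333400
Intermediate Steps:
h(G, C) = C*G
-163602 + (-190133 + h(-49, -415)) = -163602 + (-190133 - 415*(-49)) = -163602 + (-190133 + 20335) = -163602 - 169798 = -333400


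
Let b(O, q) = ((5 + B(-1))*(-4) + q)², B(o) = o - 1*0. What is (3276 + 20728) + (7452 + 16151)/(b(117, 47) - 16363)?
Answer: 369686005/15402 ≈ 24002.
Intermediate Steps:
B(o) = o (B(o) = o + 0 = o)
b(O, q) = (-16 + q)² (b(O, q) = ((5 - 1)*(-4) + q)² = (4*(-4) + q)² = (-16 + q)²)
(3276 + 20728) + (7452 + 16151)/(b(117, 47) - 16363) = (3276 + 20728) + (7452 + 16151)/((-16 + 47)² - 16363) = 24004 + 23603/(31² - 16363) = 24004 + 23603/(961 - 16363) = 24004 + 23603/(-15402) = 24004 + 23603*(-1/15402) = 24004 - 23603/15402 = 369686005/15402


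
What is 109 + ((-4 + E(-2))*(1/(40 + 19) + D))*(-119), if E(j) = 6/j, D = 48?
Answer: 2366320/59 ≈ 40107.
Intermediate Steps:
109 + ((-4 + E(-2))*(1/(40 + 19) + D))*(-119) = 109 + ((-4 + 6/(-2))*(1/(40 + 19) + 48))*(-119) = 109 + ((-4 + 6*(-1/2))*(1/59 + 48))*(-119) = 109 + ((-4 - 3)*(1/59 + 48))*(-119) = 109 - 7*2833/59*(-119) = 109 - 19831/59*(-119) = 109 + 2359889/59 = 2366320/59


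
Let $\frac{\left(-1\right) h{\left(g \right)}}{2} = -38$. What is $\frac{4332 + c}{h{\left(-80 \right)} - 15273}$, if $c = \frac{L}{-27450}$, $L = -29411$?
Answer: $- \frac{9149447}{32089050} \approx -0.28513$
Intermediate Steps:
$h{\left(g \right)} = 76$ ($h{\left(g \right)} = \left(-2\right) \left(-38\right) = 76$)
$c = \frac{29411}{27450}$ ($c = - \frac{29411}{-27450} = \left(-29411\right) \left(- \frac{1}{27450}\right) = \frac{29411}{27450} \approx 1.0714$)
$\frac{4332 + c}{h{\left(-80 \right)} - 15273} = \frac{4332 + \frac{29411}{27450}}{76 - 15273} = \frac{118942811}{27450 \left(-15197\right)} = \frac{118942811}{27450} \left(- \frac{1}{15197}\right) = - \frac{9149447}{32089050}$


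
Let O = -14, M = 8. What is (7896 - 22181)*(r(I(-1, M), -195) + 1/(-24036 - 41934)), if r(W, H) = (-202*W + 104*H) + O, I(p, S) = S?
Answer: 4129515516757/13194 ≈ 3.1298e+8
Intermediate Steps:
r(W, H) = -14 - 202*W + 104*H (r(W, H) = (-202*W + 104*H) - 14 = -14 - 202*W + 104*H)
(7896 - 22181)*(r(I(-1, M), -195) + 1/(-24036 - 41934)) = (7896 - 22181)*((-14 - 202*8 + 104*(-195)) + 1/(-24036 - 41934)) = -14285*((-14 - 1616 - 20280) + 1/(-65970)) = -14285*(-21910 - 1/65970) = -14285*(-1445402701/65970) = 4129515516757/13194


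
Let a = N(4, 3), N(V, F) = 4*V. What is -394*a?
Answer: -6304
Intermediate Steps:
a = 16 (a = 4*4 = 16)
-394*a = -394*16 = -6304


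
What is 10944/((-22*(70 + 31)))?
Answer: -5472/1111 ≈ -4.9253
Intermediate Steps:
10944/((-22*(70 + 31))) = 10944/((-22*101)) = 10944/(-2222) = 10944*(-1/2222) = -5472/1111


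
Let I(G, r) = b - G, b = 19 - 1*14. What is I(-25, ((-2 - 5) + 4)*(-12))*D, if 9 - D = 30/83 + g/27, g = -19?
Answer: 209360/747 ≈ 280.27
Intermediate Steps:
b = 5 (b = 19 - 14 = 5)
I(G, r) = 5 - G
D = 20936/2241 (D = 9 - (30/83 - 19/27) = 9 - 1*(-767/2241) = 9 + 767/2241 = 20936/2241 ≈ 9.3423)
I(-25, ((-2 - 5) + 4)*(-12))*D = (5 - 1*(-25))*(20936/2241) = (5 + 25)*(20936/2241) = 30*(20936/2241) = 209360/747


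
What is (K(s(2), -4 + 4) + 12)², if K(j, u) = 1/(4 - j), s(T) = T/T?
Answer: 1369/9 ≈ 152.11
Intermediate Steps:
s(T) = 1
(K(s(2), -4 + 4) + 12)² = (-1/(-4 + 1) + 12)² = (-1/(-3) + 12)² = (-1*(-⅓) + 12)² = (⅓ + 12)² = (37/3)² = 1369/9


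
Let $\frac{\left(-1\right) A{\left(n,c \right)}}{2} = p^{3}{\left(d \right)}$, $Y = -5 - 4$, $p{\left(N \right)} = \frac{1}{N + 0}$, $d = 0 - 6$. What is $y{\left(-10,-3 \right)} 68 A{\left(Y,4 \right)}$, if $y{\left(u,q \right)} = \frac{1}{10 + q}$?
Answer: $\frac{17}{189} \approx 0.089947$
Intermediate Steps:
$d = -6$ ($d = 0 - 6 = -6$)
$p{\left(N \right)} = \frac{1}{N}$
$Y = -9$ ($Y = -5 - 4 = -9$)
$A{\left(n,c \right)} = \frac{1}{108}$ ($A{\left(n,c \right)} = - 2 \left(\frac{1}{-6}\right)^{3} = - 2 \left(- \frac{1}{6}\right)^{3} = \left(-2\right) \left(- \frac{1}{216}\right) = \frac{1}{108}$)
$y{\left(-10,-3 \right)} 68 A{\left(Y,4 \right)} = \frac{1}{10 - 3} \cdot 68 \cdot \frac{1}{108} = \frac{1}{7} \cdot 68 \cdot \frac{1}{108} = \frac{68}{7} \cdot \frac{1}{108} = \frac{17}{189}$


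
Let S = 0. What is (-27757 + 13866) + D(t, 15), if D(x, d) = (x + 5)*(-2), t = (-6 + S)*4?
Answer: -13853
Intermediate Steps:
t = -24 (t = (-6 + 0)*4 = -6*4 = -24)
D(x, d) = -10 - 2*x (D(x, d) = (5 + x)*(-2) = -10 - 2*x)
(-27757 + 13866) + D(t, 15) = (-27757 + 13866) + (-10 - 2*(-24)) = -13891 + (-10 + 48) = -13891 + 38 = -13853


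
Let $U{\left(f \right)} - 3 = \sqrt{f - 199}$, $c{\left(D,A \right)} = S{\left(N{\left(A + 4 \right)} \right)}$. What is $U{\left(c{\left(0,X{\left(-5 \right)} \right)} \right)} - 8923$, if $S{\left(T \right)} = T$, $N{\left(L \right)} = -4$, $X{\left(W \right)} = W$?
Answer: $-8920 + i \sqrt{203} \approx -8920.0 + 14.248 i$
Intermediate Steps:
$c{\left(D,A \right)} = -4$
$U{\left(f \right)} = 3 + \sqrt{-199 + f}$ ($U{\left(f \right)} = 3 + \sqrt{f - 199} = 3 + \sqrt{-199 + f}$)
$U{\left(c{\left(0,X{\left(-5 \right)} \right)} \right)} - 8923 = \left(3 + \sqrt{-199 - 4}\right) - 8923 = \left(3 + \sqrt{-203}\right) - 8923 = \left(3 + i \sqrt{203}\right) - 8923 = -8920 + i \sqrt{203}$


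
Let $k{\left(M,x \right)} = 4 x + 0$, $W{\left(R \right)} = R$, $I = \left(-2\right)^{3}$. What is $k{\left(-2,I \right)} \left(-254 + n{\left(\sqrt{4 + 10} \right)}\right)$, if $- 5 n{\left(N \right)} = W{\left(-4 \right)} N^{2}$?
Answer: $\frac{38848}{5} \approx 7769.6$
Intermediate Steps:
$I = -8$
$k{\left(M,x \right)} = 4 x$
$n{\left(N \right)} = \frac{4 N^{2}}{5}$ ($n{\left(N \right)} = - \frac{\left(-4\right) N^{2}}{5} = \frac{4 N^{2}}{5}$)
$k{\left(-2,I \right)} \left(-254 + n{\left(\sqrt{4 + 10} \right)}\right) = 4 \left(-8\right) \left(-254 + \frac{4 \left(\sqrt{4 + 10}\right)^{2}}{5}\right) = - 32 \left(-254 + \frac{4 \left(\sqrt{14}\right)^{2}}{5}\right) = - 32 \left(-254 + \frac{4}{5} \cdot 14\right) = - 32 \left(-254 + \frac{56}{5}\right) = \left(-32\right) \left(- \frac{1214}{5}\right) = \frac{38848}{5}$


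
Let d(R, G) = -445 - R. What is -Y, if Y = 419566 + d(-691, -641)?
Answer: -419812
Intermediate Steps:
Y = 419812 (Y = 419566 + (-445 - 1*(-691)) = 419566 + (-445 + 691) = 419566 + 246 = 419812)
-Y = -1*419812 = -419812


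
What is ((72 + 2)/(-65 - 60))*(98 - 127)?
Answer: 2146/125 ≈ 17.168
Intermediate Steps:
((72 + 2)/(-65 - 60))*(98 - 127) = (74/(-125))*(-29) = (74*(-1/125))*(-29) = -74/125*(-29) = 2146/125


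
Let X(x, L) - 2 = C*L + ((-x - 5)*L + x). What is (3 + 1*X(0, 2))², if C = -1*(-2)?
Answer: 1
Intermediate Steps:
C = 2
X(x, L) = 2 + x + 2*L + L*(-5 - x) (X(x, L) = 2 + (2*L + ((-x - 5)*L + x)) = 2 + (2*L + ((-5 - x)*L + x)) = 2 + (2*L + (L*(-5 - x) + x)) = 2 + (2*L + (x + L*(-5 - x))) = 2 + (x + 2*L + L*(-5 - x)) = 2 + x + 2*L + L*(-5 - x))
(3 + 1*X(0, 2))² = (3 + 1*(2 + 0 - 3*2 - 1*2*0))² = (3 + 1*(2 + 0 - 6 + 0))² = (3 + 1*(-4))² = (3 - 4)² = (-1)² = 1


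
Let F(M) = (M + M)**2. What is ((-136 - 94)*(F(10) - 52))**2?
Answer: 6406401600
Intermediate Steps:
F(M) = 4*M**2 (F(M) = (2*M)**2 = 4*M**2)
((-136 - 94)*(F(10) - 52))**2 = ((-136 - 94)*(4*10**2 - 52))**2 = (-230*(4*100 - 52))**2 = (-230*(400 - 52))**2 = (-230*348)**2 = (-80040)**2 = 6406401600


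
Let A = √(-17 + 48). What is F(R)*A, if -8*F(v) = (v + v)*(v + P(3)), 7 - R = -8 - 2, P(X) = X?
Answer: -85*√31 ≈ -473.26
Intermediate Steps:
R = 17 (R = 7 - (-8 - 2) = 7 - 1*(-10) = 7 + 10 = 17)
F(v) = -v*(3 + v)/4 (F(v) = -(v + v)*(v + 3)/8 = -2*v*(3 + v)/8 = -v*(3 + v)/4)
A = √31 ≈ 5.5678
F(R)*A = (-¼*17*(3 + 17))*√31 = (-¼*17*20)*√31 = -85*√31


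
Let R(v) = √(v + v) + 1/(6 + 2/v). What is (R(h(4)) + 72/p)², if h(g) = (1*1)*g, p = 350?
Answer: 42074124/5175625 + 3272*√2/2275 ≈ 10.163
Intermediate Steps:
h(g) = g (h(g) = 1*g = g)
R(v) = 1/(6 + 2/v) + √2*√v (R(v) = √(2*v) + 1/(6 + 2/v) = √2*√v + 1/(6 + 2/v) = 1/(6 + 2/v) + √2*√v)
(R(h(4)) + 72/p)² = ((4 + 2*√2*√4 + 6*√2*4^(3/2))/(2*(1 + 3*4)) + 72/350)² = ((4 + 2*√2*2 + 6*√2*8)/(2*(1 + 12)) + 72*(1/350))² = ((½)*(4 + 4*√2 + 48*√2)/13 + 36/175)² = ((½)*(1/13)*(4 + 52*√2) + 36/175)² = ((2/13 + 2*√2) + 36/175)² = (818/2275 + 2*√2)²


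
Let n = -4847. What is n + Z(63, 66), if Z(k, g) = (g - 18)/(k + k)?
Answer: -101779/21 ≈ -4846.6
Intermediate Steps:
Z(k, g) = (-18 + g)/(2*k) (Z(k, g) = (-18 + g)/((2*k)) = (-18 + g)*(1/(2*k)) = (-18 + g)/(2*k))
n + Z(63, 66) = -4847 + (½)*(-18 + 66)/63 = -4847 + (½)*(1/63)*48 = -4847 + 8/21 = -101779/21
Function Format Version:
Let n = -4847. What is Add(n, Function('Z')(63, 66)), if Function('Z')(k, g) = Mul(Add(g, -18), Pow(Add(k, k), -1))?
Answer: Rational(-101779, 21) ≈ -4846.6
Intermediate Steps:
Function('Z')(k, g) = Mul(Rational(1, 2), Pow(k, -1), Add(-18, g)) (Function('Z')(k, g) = Mul(Add(-18, g), Pow(Mul(2, k), -1)) = Mul(Add(-18, g), Mul(Rational(1, 2), Pow(k, -1))) = Mul(Rational(1, 2), Pow(k, -1), Add(-18, g)))
Add(n, Function('Z')(63, 66)) = Add(-4847, Mul(Rational(1, 2), Pow(63, -1), Add(-18, 66))) = Add(-4847, Mul(Rational(1, 2), Rational(1, 63), 48)) = Add(-4847, Rational(8, 21)) = Rational(-101779, 21)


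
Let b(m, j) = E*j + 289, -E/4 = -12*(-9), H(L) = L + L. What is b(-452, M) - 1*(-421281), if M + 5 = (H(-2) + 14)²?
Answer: 380530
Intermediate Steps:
H(L) = 2*L
M = 95 (M = -5 + (2*(-2) + 14)² = -5 + (-4 + 14)² = -5 + 10² = -5 + 100 = 95)
E = -432 (E = -(-48)*(-9) = -4*108 = -432)
b(m, j) = 289 - 432*j (b(m, j) = -432*j + 289 = 289 - 432*j)
b(-452, M) - 1*(-421281) = (289 - 432*95) - 1*(-421281) = (289 - 41040) + 421281 = -40751 + 421281 = 380530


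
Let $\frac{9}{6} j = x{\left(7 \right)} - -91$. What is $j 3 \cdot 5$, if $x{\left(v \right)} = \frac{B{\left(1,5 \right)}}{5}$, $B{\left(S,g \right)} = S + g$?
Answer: $922$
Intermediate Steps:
$x{\left(v \right)} = \frac{6}{5}$ ($x{\left(v \right)} = \frac{1 + 5}{5} = 6 \cdot \frac{1}{5} = \frac{6}{5}$)
$j = \frac{922}{15}$ ($j = \frac{2 \left(\frac{6}{5} - -91\right)}{3} = \frac{2 \left(\frac{6}{5} + 91\right)}{3} = \frac{2}{3} \cdot \frac{461}{5} = \frac{922}{15} \approx 61.467$)
$j 3 \cdot 5 = \frac{922 \cdot 3 \cdot 5}{15} = \frac{922}{15} \cdot 15 = 922$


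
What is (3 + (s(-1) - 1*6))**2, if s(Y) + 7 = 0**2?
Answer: 100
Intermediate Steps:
s(Y) = -7 (s(Y) = -7 + 0**2 = -7 + 0 = -7)
(3 + (s(-1) - 1*6))**2 = (3 + (-7 - 1*6))**2 = (3 + (-7 - 6))**2 = (3 - 13)**2 = (-10)**2 = 100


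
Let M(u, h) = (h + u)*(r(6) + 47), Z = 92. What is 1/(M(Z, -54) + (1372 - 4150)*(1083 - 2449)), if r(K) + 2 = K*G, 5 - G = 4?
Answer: 1/3796686 ≈ 2.6339e-7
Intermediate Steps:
G = 1 (G = 5 - 1*4 = 5 - 4 = 1)
r(K) = -2 + K (r(K) = -2 + K*1 = -2 + K)
M(u, h) = 51*h + 51*u (M(u, h) = (h + u)*((-2 + 6) + 47) = (h + u)*(4 + 47) = (h + u)*51 = 51*h + 51*u)
1/(M(Z, -54) + (1372 - 4150)*(1083 - 2449)) = 1/((51*(-54) + 51*92) + (1372 - 4150)*(1083 - 2449)) = 1/((-2754 + 4692) - 2778*(-1366)) = 1/(1938 + 3794748) = 1/3796686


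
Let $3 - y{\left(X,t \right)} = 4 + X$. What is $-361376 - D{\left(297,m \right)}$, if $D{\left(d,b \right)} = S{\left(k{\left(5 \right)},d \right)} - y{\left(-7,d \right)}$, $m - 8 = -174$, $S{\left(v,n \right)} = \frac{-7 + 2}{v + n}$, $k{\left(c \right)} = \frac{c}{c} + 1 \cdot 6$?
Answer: $- \frac{109856475}{304} \approx -3.6137 \cdot 10^{5}$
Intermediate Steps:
$k{\left(c \right)} = 7$ ($k{\left(c \right)} = 1 + 6 = 7$)
$S{\left(v,n \right)} = - \frac{5}{n + v}$
$y{\left(X,t \right)} = -1 - X$ ($y{\left(X,t \right)} = 3 - \left(4 + X\right) = -1 - X$)
$m = -166$ ($m = 8 - 174 = -166$)
$D{\left(d,b \right)} = -6 - \frac{5}{7 + d}$ ($D{\left(d,b \right)} = - \frac{5}{d + 7} - \left(-1 - -7\right) = - \frac{5}{7 + d} - \left(-1 + 7\right) = - \frac{5}{7 + d} - 6 = -6 - \frac{5}{7 + d}$)
$-361376 - D{\left(297,m \right)} = -361376 - \frac{-47 - 1782}{7 + 297} = -361376 - \frac{-47 - 1782}{304} = -361376 - \frac{1}{304} \left(-1829\right) = -361376 - - \frac{1829}{304} = -361376 + \frac{1829}{304} = - \frac{109856475}{304}$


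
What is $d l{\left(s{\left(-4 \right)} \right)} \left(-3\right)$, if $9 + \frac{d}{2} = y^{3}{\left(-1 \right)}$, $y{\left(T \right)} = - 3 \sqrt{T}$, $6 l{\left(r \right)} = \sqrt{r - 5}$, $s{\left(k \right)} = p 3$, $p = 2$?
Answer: $9 - 27 i \approx 9.0 - 27.0 i$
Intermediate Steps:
$s{\left(k \right)} = 6$ ($s{\left(k \right)} = 2 \cdot 3 = 6$)
$l{\left(r \right)} = \frac{\sqrt{-5 + r}}{6}$ ($l{\left(r \right)} = \frac{\sqrt{r - 5}}{6} = \frac{\sqrt{-5 + r}}{6}$)
$d = -18 + 54 i$ ($d = -18 + 2 \left(- 3 \sqrt{-1}\right)^{3} = -18 + 2 \left(- 3 i\right)^{3} = -18 + 2 \cdot 27 i = -18 + 54 i \approx -18.0 + 54.0 i$)
$d l{\left(s{\left(-4 \right)} \right)} \left(-3\right) = \left(-18 + 54 i\right) \frac{\sqrt{-5 + 6}}{6} \left(-3\right) = \left(-18 + 54 i\right) \frac{\sqrt{1}}{6} \left(-3\right) = \left(-18 + 54 i\right) \frac{1}{6} \cdot 1 \left(-3\right) = \left(-18 + 54 i\right) \frac{1}{6} \left(-3\right) = \left(-18 + 54 i\right) \left(- \frac{1}{2}\right) = 9 - 27 i$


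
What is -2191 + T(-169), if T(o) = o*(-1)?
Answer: -2022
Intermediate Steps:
T(o) = -o
-2191 + T(-169) = -2191 - 1*(-169) = -2191 + 169 = -2022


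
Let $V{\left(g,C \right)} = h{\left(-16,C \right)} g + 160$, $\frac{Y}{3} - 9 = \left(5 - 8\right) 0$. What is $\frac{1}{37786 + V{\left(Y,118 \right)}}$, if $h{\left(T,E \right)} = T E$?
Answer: $- \frac{1}{13030} \approx -7.6746 \cdot 10^{-5}$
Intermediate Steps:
$h{\left(T,E \right)} = E T$
$Y = 27$ ($Y = 27 + 3 \left(5 - 8\right) 0 = 27 + 3 \left(\left(-3\right) 0\right) = 27 + 3 \cdot 0 = 27 + 0 = 27$)
$V{\left(g,C \right)} = 160 - 16 C g$ ($V{\left(g,C \right)} = C \left(-16\right) g + 160 = - 16 C g + 160 = 160 - 16 C g$)
$\frac{1}{37786 + V{\left(Y,118 \right)}} = \frac{1}{37786 + \left(160 - 1888 \cdot 27\right)} = \frac{1}{37786 + \left(160 - 50976\right)} = \frac{1}{37786 - 50816} = \frac{1}{-13030} = - \frac{1}{13030}$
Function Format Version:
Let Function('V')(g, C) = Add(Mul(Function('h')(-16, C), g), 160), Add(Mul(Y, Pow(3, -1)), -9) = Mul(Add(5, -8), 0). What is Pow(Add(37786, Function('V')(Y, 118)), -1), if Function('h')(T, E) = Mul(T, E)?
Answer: Rational(-1, 13030) ≈ -7.6746e-5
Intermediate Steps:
Function('h')(T, E) = Mul(E, T)
Y = 27 (Y = Add(27, Mul(3, Mul(Add(5, -8), 0))) = Add(27, Mul(3, Mul(-3, 0))) = Add(27, Mul(3, 0)) = Add(27, 0) = 27)
Function('V')(g, C) = Add(160, Mul(-16, C, g)) (Function('V')(g, C) = Add(Mul(Mul(C, -16), g), 160) = Add(Mul(Mul(-16, C), g), 160) = Add(Mul(-16, C, g), 160) = Add(160, Mul(-16, C, g)))
Pow(Add(37786, Function('V')(Y, 118)), -1) = Pow(Add(37786, Add(160, Mul(-16, 118, 27))), -1) = Pow(Add(37786, Add(160, -50976)), -1) = Pow(Add(37786, -50816), -1) = Pow(-13030, -1) = Rational(-1, 13030)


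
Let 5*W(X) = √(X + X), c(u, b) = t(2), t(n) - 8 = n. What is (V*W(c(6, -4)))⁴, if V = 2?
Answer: 256/25 ≈ 10.240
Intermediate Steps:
t(n) = 8 + n
c(u, b) = 10 (c(u, b) = 8 + 2 = 10)
W(X) = √2*√X/5 (W(X) = √(X + X)/5 = √(2*X)/5 = (√2*√X)/5 = √2*√X/5)
(V*W(c(6, -4)))⁴ = (2*(√2*√10/5))⁴ = (2*(2*√5/5))⁴ = (4*√5/5)⁴ = 256/25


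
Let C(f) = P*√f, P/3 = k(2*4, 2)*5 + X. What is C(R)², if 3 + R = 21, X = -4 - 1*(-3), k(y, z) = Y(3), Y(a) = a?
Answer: 31752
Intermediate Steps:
k(y, z) = 3
X = -1 (X = -4 + 3 = -1)
R = 18 (R = -3 + 21 = 18)
P = 42 (P = 3*(3*5 - 1) = 3*(15 - 1) = 3*14 = 42)
C(f) = 42*√f
C(R)² = (42*√18)² = (42*(3*√2))² = (126*√2)² = 31752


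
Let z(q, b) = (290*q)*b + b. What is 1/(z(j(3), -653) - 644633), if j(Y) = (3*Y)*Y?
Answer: -1/5758276 ≈ -1.7366e-7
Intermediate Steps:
j(Y) = 3*Y**2
z(q, b) = b + 290*b*q (z(q, b) = 290*b*q + b = b + 290*b*q)
1/(z(j(3), -653) - 644633) = 1/(-653*(1 + 290*(3*3**2)) - 644633) = 1/(-653*(1 + 290*(3*9)) - 644633) = 1/(-653*(1 + 290*27) - 644633) = 1/(-653*(1 + 7830) - 644633) = 1/(-653*7831 - 644633) = 1/(-5113643 - 644633) = 1/(-5758276) = -1/5758276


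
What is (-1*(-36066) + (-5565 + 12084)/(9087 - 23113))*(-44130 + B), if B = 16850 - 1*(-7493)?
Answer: -10009356783039/14026 ≈ -7.1363e+8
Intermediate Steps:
B = 24343 (B = 16850 + 7493 = 24343)
(-1*(-36066) + (-5565 + 12084)/(9087 - 23113))*(-44130 + B) = (-1*(-36066) + (-5565 + 12084)/(9087 - 23113))*(-44130 + 24343) = (36066 + 6519/(-14026))*(-19787) = (36066 + 6519*(-1/14026))*(-19787) = (36066 - 6519/14026)*(-19787) = (505855197/14026)*(-19787) = -10009356783039/14026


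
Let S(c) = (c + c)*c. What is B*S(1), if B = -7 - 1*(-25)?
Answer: 36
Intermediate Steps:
S(c) = 2*c**2 (S(c) = (2*c)*c = 2*c**2)
B = 18 (B = -7 + 25 = 18)
B*S(1) = 18*(2*1**2) = 18*(2*1) = 18*2 = 36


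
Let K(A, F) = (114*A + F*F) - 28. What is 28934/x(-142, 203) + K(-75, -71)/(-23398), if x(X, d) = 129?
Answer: 677454005/3018342 ≈ 224.45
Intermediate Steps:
K(A, F) = -28 + F² + 114*A (K(A, F) = (114*A + F²) - 28 = (F² + 114*A) - 28 = -28 + F² + 114*A)
28934/x(-142, 203) + K(-75, -71)/(-23398) = 28934/129 + (-28 + (-71)² + 114*(-75))/(-23398) = 28934*(1/129) + (-28 + 5041 - 8550)*(-1/23398) = 28934/129 - 3537*(-1/23398) = 28934/129 + 3537/23398 = 677454005/3018342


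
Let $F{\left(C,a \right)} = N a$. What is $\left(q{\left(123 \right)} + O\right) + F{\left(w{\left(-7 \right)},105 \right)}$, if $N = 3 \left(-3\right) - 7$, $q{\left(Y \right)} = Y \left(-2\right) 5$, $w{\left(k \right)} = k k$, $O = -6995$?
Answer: $-9905$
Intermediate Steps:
$w{\left(k \right)} = k^{2}$
$q{\left(Y \right)} = - 10 Y$ ($q{\left(Y \right)} = - 2 Y 5 = - 10 Y$)
$N = -16$ ($N = -9 - 7 = -16$)
$F{\left(C,a \right)} = - 16 a$
$\left(q{\left(123 \right)} + O\right) + F{\left(w{\left(-7 \right)},105 \right)} = \left(\left(-10\right) 123 - 6995\right) - 1680 = \left(-1230 - 6995\right) - 1680 = -8225 - 1680 = -9905$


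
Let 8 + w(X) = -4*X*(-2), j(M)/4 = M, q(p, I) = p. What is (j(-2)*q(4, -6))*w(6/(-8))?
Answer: 448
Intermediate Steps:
j(M) = 4*M
w(X) = -8 + 8*X (w(X) = -8 - 4*X*(-2) = -8 + 8*X)
(j(-2)*q(4, -6))*w(6/(-8)) = ((4*(-2))*4)*(-8 + 8*(6/(-8))) = (-8*4)*(-8 + 8*(6*(-1/8))) = -32*(-8 + 8*(-3/4)) = -32*(-8 - 6) = -32*(-14) = 448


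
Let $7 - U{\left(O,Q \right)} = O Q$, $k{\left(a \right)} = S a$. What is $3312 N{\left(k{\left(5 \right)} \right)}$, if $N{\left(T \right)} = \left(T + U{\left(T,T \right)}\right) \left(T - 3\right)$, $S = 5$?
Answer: $-43208352$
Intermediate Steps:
$k{\left(a \right)} = 5 a$
$U{\left(O,Q \right)} = 7 - O Q$
$N{\left(T \right)} = \left(-3 + T\right) \left(7 + T - T^{2}\right)$ ($N{\left(T \right)} = \left(T - \left(-7 + T T\right)\right) \left(T - 3\right) = \left(T - \left(-7 + T^{2}\right)\right) \left(-3 + T\right) = \left(7 + T - T^{2}\right) \left(-3 + T\right) = \left(-3 + T\right) \left(7 + T - T^{2}\right)$)
$3312 N{\left(k{\left(5 \right)} \right)} = 3312 \left(-21 - \left(5 \cdot 5\right)^{3} + 4 \cdot 5 \cdot 5 + 4 \left(5 \cdot 5\right)^{2}\right) = 3312 \left(-21 - 25^{3} + 4 \cdot 25 + 4 \cdot 25^{2}\right) = 3312 \left(-21 - 15625 + 100 + 4 \cdot 625\right) = 3312 \left(-21 - 15625 + 100 + 2500\right) = 3312 \left(-13046\right) = -43208352$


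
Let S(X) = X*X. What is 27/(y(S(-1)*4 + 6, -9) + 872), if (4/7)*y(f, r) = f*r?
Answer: 54/1429 ≈ 0.037789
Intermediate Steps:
S(X) = X²
y(f, r) = 7*f*r/4 (y(f, r) = 7*(f*r)/4 = 7*f*r/4)
27/(y(S(-1)*4 + 6, -9) + 872) = 27/((7/4)*((-1)²*4 + 6)*(-9) + 872) = 27/((7/4)*(1*4 + 6)*(-9) + 872) = 27/((7/4)*(4 + 6)*(-9) + 872) = 27/((7/4)*10*(-9) + 872) = 27/(-315/2 + 872) = 27/(1429/2) = 27*(2/1429) = 54/1429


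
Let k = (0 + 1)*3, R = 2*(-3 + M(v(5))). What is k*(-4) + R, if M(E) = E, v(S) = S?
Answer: -8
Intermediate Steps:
R = 4 (R = 2*(-3 + 5) = 2*2 = 4)
k = 3 (k = 1*3 = 3)
k*(-4) + R = 3*(-4) + 4 = -12 + 4 = -8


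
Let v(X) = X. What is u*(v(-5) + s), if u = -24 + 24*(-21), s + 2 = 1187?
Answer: -623040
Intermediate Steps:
s = 1185 (s = -2 + 1187 = 1185)
u = -528 (u = -24 - 504 = -528)
u*(v(-5) + s) = -528*(-5 + 1185) = -528*1180 = -623040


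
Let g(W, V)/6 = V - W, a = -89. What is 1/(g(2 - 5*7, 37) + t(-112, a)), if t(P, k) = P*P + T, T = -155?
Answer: 1/12809 ≈ 7.8070e-5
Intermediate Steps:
t(P, k) = -155 + P² (t(P, k) = P*P - 155 = P² - 155 = -155 + P²)
g(W, V) = -6*W + 6*V (g(W, V) = 6*(V - W) = -6*W + 6*V)
1/(g(2 - 5*7, 37) + t(-112, a)) = 1/((-6*(2 - 5*7) + 6*37) + (-155 + (-112)²)) = 1/((-6*(2 - 35) + 222) + (-155 + 12544)) = 1/((-6*(-33) + 222) + 12389) = 1/((198 + 222) + 12389) = 1/(420 + 12389) = 1/12809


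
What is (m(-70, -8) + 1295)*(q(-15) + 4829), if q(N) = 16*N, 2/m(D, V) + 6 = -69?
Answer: 445697447/75 ≈ 5.9426e+6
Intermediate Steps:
m(D, V) = -2/75 (m(D, V) = 2/(-6 - 69) = 2/(-75) = 2*(-1/75) = -2/75)
(m(-70, -8) + 1295)*(q(-15) + 4829) = (-2/75 + 1295)*(16*(-15) + 4829) = 97123*(-240 + 4829)/75 = (97123/75)*4589 = 445697447/75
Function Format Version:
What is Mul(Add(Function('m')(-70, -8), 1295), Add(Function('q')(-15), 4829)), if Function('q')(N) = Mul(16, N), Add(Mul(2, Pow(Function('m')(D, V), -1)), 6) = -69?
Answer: Rational(445697447, 75) ≈ 5.9426e+6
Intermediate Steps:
Function('m')(D, V) = Rational(-2, 75) (Function('m')(D, V) = Mul(2, Pow(Add(-6, -69), -1)) = Mul(2, Pow(-75, -1)) = Mul(2, Rational(-1, 75)) = Rational(-2, 75))
Mul(Add(Function('m')(-70, -8), 1295), Add(Function('q')(-15), 4829)) = Mul(Add(Rational(-2, 75), 1295), Add(Mul(16, -15), 4829)) = Mul(Rational(97123, 75), Add(-240, 4829)) = Mul(Rational(97123, 75), 4589) = Rational(445697447, 75)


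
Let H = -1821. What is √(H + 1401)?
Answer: 2*I*√105 ≈ 20.494*I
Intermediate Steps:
√(H + 1401) = √(-1821 + 1401) = √(-420) = 2*I*√105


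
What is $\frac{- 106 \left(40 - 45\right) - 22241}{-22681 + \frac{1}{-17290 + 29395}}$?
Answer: $\frac{262811655}{274553504} \approx 0.95723$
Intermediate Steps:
$\frac{- 106 \left(40 - 45\right) - 22241}{-22681 + \frac{1}{-17290 + 29395}} = \frac{\left(-106\right) \left(-5\right) - 22241}{-22681 + \frac{1}{12105}} = \frac{530 - 22241}{-22681 + \frac{1}{12105}} = - \frac{21711}{- \frac{274553504}{12105}} = \left(-21711\right) \left(- \frac{12105}{274553504}\right) = \frac{262811655}{274553504}$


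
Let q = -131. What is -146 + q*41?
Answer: -5517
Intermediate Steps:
-146 + q*41 = -146 - 131*41 = -146 - 5371 = -5517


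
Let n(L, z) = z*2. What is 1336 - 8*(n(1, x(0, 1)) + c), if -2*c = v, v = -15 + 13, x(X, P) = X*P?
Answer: 1328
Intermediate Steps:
x(X, P) = P*X
v = -2
n(L, z) = 2*z
c = 1 (c = -1/2*(-2) = 1)
1336 - 8*(n(1, x(0, 1)) + c) = 1336 - 8*(2*(1*0) + 1) = 1336 - 8*(2*0 + 1) = 1336 - 8*(0 + 1) = 1336 - 8 = 1328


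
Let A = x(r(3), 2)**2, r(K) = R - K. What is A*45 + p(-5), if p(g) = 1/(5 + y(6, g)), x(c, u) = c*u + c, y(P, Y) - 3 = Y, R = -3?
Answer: 43741/3 ≈ 14580.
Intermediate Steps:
y(P, Y) = 3 + Y
r(K) = -3 - K
x(c, u) = c + c*u
p(g) = 1/(8 + g) (p(g) = 1/(5 + (3 + g)) = 1/(8 + g))
A = 324 (A = ((-3 - 1*3)*(1 + 2))**2 = ((-3 - 3)*3)**2 = (-6*3)**2 = (-18)**2 = 324)
A*45 + p(-5) = 324*45 + 1/(8 - 5) = 14580 + 1/3 = 43741/3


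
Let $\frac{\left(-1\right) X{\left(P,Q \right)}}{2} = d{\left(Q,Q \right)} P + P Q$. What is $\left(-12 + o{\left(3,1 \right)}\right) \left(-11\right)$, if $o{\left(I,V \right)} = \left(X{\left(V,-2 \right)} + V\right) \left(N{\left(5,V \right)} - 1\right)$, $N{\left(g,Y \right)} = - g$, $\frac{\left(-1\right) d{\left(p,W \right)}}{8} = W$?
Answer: $-1650$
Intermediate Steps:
$d{\left(p,W \right)} = - 8 W$
$X{\left(P,Q \right)} = 14 P Q$ ($X{\left(P,Q \right)} = - 2 \left(- 8 Q P + P Q\right) = - 2 \left(- 8 P Q + P Q\right) = - 2 \left(- 7 P Q\right) = 14 P Q$)
$o{\left(I,V \right)} = 162 V$ ($o{\left(I,V \right)} = \left(14 V \left(-2\right) + V\right) \left(\left(-1\right) 5 - 1\right) = \left(- 28 V + V\right) \left(-5 - 1\right) = - 27 V \left(-6\right) = 162 V$)
$\left(-12 + o{\left(3,1 \right)}\right) \left(-11\right) = \left(-12 + 162 \cdot 1\right) \left(-11\right) = \left(-12 + 162\right) \left(-11\right) = 150 \left(-11\right) = -1650$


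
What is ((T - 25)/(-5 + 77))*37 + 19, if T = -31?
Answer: -88/9 ≈ -9.7778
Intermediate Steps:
((T - 25)/(-5 + 77))*37 + 19 = ((-31 - 25)/(-5 + 77))*37 + 19 = -56/72*37 + 19 = -56*1/72*37 + 19 = -7/9*37 + 19 = -259/9 + 19 = -88/9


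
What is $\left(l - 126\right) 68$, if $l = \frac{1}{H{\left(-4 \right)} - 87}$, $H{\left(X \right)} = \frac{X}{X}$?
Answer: $- \frac{368458}{43} \approx -8568.8$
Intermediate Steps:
$H{\left(X \right)} = 1$
$l = - \frac{1}{86}$ ($l = \frac{1}{1 - 87} = \frac{1}{-86} = - \frac{1}{86} \approx -0.011628$)
$\left(l - 126\right) 68 = \left(- \frac{1}{86} - 126\right) 68 = \left(- \frac{10837}{86}\right) 68 = - \frac{368458}{43}$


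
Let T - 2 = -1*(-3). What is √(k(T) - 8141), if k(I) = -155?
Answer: 2*I*√2074 ≈ 91.082*I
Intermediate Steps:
T = 5 (T = 2 - 1*(-3) = 2 + 3 = 5)
√(k(T) - 8141) = √(-155 - 8141) = √(-8296) = 2*I*√2074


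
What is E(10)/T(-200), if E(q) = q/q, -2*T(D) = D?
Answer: 1/100 ≈ 0.010000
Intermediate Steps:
T(D) = -D/2
E(q) = 1
E(10)/T(-200) = 1/(-½*(-200)) = 1/100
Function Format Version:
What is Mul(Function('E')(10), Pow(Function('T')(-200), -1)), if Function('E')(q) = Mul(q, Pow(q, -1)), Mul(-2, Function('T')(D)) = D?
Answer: Rational(1, 100) ≈ 0.010000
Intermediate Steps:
Function('T')(D) = Mul(Rational(-1, 2), D)
Function('E')(q) = 1
Mul(Function('E')(10), Pow(Function('T')(-200), -1)) = Mul(1, Pow(Mul(Rational(-1, 2), -200), -1)) = Mul(1, Pow(100, -1)) = Mul(1, Rational(1, 100)) = Rational(1, 100)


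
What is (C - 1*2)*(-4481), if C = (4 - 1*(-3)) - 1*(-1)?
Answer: -26886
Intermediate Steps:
C = 8 (C = (4 + 3) + 1 = 7 + 1 = 8)
(C - 1*2)*(-4481) = (8 - 1*2)*(-4481) = (8 - 2)*(-4481) = 6*(-4481) = -26886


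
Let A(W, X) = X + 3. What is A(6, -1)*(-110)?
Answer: -220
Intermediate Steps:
A(W, X) = 3 + X
A(6, -1)*(-110) = (3 - 1)*(-110) = 2*(-110) = -220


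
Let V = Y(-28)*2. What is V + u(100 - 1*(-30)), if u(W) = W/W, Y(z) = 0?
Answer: 1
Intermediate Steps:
u(W) = 1
V = 0 (V = 0*2 = 0)
V + u(100 - 1*(-30)) = 0 + 1 = 1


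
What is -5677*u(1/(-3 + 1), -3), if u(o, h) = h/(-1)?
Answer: -17031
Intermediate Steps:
u(o, h) = -h (u(o, h) = h*(-1) = -h)
-5677*u(1/(-3 + 1), -3) = -(-5677)*(-3) = -5677*3 = -17031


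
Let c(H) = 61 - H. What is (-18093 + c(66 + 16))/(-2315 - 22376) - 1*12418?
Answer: -306594724/24691 ≈ -12417.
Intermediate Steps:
(-18093 + c(66 + 16))/(-2315 - 22376) - 1*12418 = (-18093 + (61 - (66 + 16)))/(-2315 - 22376) - 1*12418 = (-18093 + (61 - 1*82))/(-24691) - 12418 = (-18093 + (61 - 82))*(-1/24691) - 12418 = (-18093 - 21)*(-1/24691) - 12418 = -18114*(-1/24691) - 12418 = 18114/24691 - 12418 = -306594724/24691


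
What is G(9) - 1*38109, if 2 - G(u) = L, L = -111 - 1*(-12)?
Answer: -38008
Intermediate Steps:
L = -99 (L = -111 + 12 = -99)
G(u) = 101 (G(u) = 2 - 1*(-99) = 2 + 99 = 101)
G(9) - 1*38109 = 101 - 1*38109 = 101 - 38109 = -38008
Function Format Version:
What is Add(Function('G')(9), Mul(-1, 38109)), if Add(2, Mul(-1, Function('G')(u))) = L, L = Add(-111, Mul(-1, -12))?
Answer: -38008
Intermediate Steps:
L = -99 (L = Add(-111, 12) = -99)
Function('G')(u) = 101 (Function('G')(u) = Add(2, Mul(-1, -99)) = Add(2, 99) = 101)
Add(Function('G')(9), Mul(-1, 38109)) = Add(101, Mul(-1, 38109)) = Add(101, -38109) = -38008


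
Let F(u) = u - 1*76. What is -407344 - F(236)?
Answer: -407504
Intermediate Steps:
F(u) = -76 + u (F(u) = u - 76 = -76 + u)
-407344 - F(236) = -407344 - (-76 + 236) = -407344 - 1*160 = -407344 - 160 = -407504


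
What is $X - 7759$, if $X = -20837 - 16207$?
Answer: $-44803$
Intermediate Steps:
$X = -37044$ ($X = -20837 - 16207 = -37044$)
$X - 7759 = -37044 - 7759 = -44803$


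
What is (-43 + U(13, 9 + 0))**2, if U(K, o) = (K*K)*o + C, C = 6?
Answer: 2202256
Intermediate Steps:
U(K, o) = 6 + o*K**2 (U(K, o) = (K*K)*o + 6 = K**2*o + 6 = o*K**2 + 6 = 6 + o*K**2)
(-43 + U(13, 9 + 0))**2 = (-43 + (6 + (9 + 0)*13**2))**2 = (-43 + (6 + 9*169))**2 = (-43 + (6 + 1521))**2 = (-43 + 1527)**2 = 1484**2 = 2202256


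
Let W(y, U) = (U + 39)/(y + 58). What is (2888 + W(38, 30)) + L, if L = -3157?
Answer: -8585/32 ≈ -268.28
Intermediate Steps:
W(y, U) = (39 + U)/(58 + y)
(2888 + W(38, 30)) + L = (2888 + (39 + 30)/(58 + 38)) - 3157 = (2888 + 69/96) - 3157 = (2888 + (1/96)*69) - 3157 = (2888 + 23/32) - 3157 = 92439/32 - 3157 = -8585/32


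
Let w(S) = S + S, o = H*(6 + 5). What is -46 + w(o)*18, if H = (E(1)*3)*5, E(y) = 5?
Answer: 29654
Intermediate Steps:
H = 75 (H = (5*3)*5 = 15*5 = 75)
o = 825 (o = 75*(6 + 5) = 75*11 = 825)
w(S) = 2*S
-46 + w(o)*18 = -46 + (2*825)*18 = -46 + 1650*18 = -46 + 29700 = 29654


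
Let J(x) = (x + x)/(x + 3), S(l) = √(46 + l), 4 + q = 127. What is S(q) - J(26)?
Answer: 325/29 ≈ 11.207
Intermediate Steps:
q = 123 (q = -4 + 127 = 123)
J(x) = 2*x/(3 + x) (J(x) = (2*x)/(3 + x) = 2*x/(3 + x))
S(q) - J(26) = √(46 + 123) - 2*26/(3 + 26) = √169 - 2*26/29 = 13 - 2*26/29 = 13 - 1*52/29 = 13 - 52/29 = 325/29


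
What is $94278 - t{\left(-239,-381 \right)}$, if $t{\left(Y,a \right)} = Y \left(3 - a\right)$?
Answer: $186054$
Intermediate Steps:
$94278 - t{\left(-239,-381 \right)} = 94278 - - 239 \left(3 - -381\right) = 94278 - - 239 \left(3 + 381\right) = 94278 - \left(-239\right) 384 = 94278 - -91776 = 94278 + 91776 = 186054$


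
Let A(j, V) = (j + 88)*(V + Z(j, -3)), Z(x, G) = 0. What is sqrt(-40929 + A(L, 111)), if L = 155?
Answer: 2*I*sqrt(3489) ≈ 118.14*I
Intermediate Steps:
A(j, V) = V*(88 + j) (A(j, V) = (j + 88)*(V + 0) = (88 + j)*V = V*(88 + j))
sqrt(-40929 + A(L, 111)) = sqrt(-40929 + 111*(88 + 155)) = sqrt(-40929 + 111*243) = sqrt(-40929 + 26973) = sqrt(-13956) = 2*I*sqrt(3489)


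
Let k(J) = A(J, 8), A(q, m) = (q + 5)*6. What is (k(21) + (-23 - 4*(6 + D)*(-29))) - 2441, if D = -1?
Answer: -1728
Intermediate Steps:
A(q, m) = 30 + 6*q (A(q, m) = (5 + q)*6 = 30 + 6*q)
k(J) = 30 + 6*J
(k(21) + (-23 - 4*(6 + D)*(-29))) - 2441 = ((30 + 6*21) + (-23 - 4*(6 - 1)*(-29))) - 2441 = ((30 + 126) + (-23 - 4*5*(-29))) - 2441 = (156 + (-23 - 20*(-29))) - 2441 = (156 + (-23 + 580)) - 2441 = (156 + 557) - 2441 = 713 - 2441 = -1728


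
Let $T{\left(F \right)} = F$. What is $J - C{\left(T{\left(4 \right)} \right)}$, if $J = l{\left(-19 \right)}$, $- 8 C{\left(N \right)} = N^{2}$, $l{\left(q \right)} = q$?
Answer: $-17$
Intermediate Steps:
$C{\left(N \right)} = - \frac{N^{2}}{8}$
$J = -19$
$J - C{\left(T{\left(4 \right)} \right)} = -19 - - \frac{4^{2}}{8} = -19 - \left(- \frac{1}{8}\right) 16 = -19 - -2 = -19 + 2 = -17$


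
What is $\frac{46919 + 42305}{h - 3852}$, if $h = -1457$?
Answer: $- \frac{89224}{5309} \approx -16.806$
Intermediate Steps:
$\frac{46919 + 42305}{h - 3852} = \frac{46919 + 42305}{-1457 - 3852} = \frac{89224}{-5309} = 89224 \left(- \frac{1}{5309}\right) = - \frac{89224}{5309}$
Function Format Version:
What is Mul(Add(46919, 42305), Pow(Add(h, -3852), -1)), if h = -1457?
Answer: Rational(-89224, 5309) ≈ -16.806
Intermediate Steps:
Mul(Add(46919, 42305), Pow(Add(h, -3852), -1)) = Mul(Add(46919, 42305), Pow(Add(-1457, -3852), -1)) = Mul(89224, Pow(-5309, -1)) = Mul(89224, Rational(-1, 5309)) = Rational(-89224, 5309)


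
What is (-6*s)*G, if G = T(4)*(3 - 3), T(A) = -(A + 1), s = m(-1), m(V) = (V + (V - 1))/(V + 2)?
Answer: 0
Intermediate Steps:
m(V) = (-1 + 2*V)/(2 + V) (m(V) = (V + (-1 + V))/(2 + V) = (-1 + 2*V)/(2 + V))
s = -3 (s = (-1 + 2*(-1))/(2 - 1) = (-1 - 2)/1 = 1*(-3) = -3)
T(A) = -1 - A (T(A) = -(1 + A) = -1 - A)
G = 0 (G = (-1 - 1*4)*(3 - 3) = (-1 - 4)*0 = -5*0 = 0)
(-6*s)*G = -6*(-3)*0 = 18*0 = 0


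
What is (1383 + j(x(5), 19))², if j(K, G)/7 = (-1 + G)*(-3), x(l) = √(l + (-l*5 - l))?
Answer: 1010025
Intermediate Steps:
x(l) = √5*√(-l) (x(l) = √(l + (-5*l - l)) = √(l - 6*l) = √(-5*l) = √5*√(-l))
j(K, G) = 21 - 21*G (j(K, G) = 7*((-1 + G)*(-3)) = 7*(3 - 3*G) = 21 - 21*G)
(1383 + j(x(5), 19))² = (1383 + (21 - 21*19))² = (1383 + (21 - 399))² = (1383 - 378)² = 1005² = 1010025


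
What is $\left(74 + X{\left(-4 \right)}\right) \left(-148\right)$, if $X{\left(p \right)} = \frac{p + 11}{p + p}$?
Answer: $- \frac{21645}{2} \approx -10823.0$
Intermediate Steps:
$X{\left(p \right)} = \frac{11 + p}{2 p}$
$\left(74 + X{\left(-4 \right)}\right) \left(-148\right) = \left(74 + \frac{11 - 4}{2 \left(-4\right)}\right) \left(-148\right) = \left(74 + \frac{1}{2} \left(- \frac{1}{4}\right) 7\right) \left(-148\right) = \left(74 - \frac{7}{8}\right) \left(-148\right) = \frac{585}{8} \left(-148\right) = - \frac{21645}{2}$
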